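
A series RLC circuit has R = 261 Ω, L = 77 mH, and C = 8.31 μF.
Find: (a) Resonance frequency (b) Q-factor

Step 1 — Resonance condition Im(Z)=0 gives ω₀ = 1/√(LC).
Step 2 — ω₀ = 1/√(0.077·8.31e-06) = 1250 rad/s.
Step 3 — f₀ = ω₀/(2π) = 199 Hz.
Step 4 — Series Q: Q = ω₀L/R = 1250·0.077/261 = 0.3688.

(a) f₀ = 199 Hz  (b) Q = 0.3688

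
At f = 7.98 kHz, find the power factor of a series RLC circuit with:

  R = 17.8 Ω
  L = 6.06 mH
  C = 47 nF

Step 1 — Angular frequency: ω = 2π·f = 2π·7980 = 5.014e+04 rad/s.
Step 2 — Component impedances:
  R: Z = R = 17.8 Ω
  L: Z = jωL = j·5.014e+04·0.00606 = 0 + j303.8 Ω
  C: Z = 1/(jωC) = -j/(ω·C) = 0 - j424.3 Ω
Step 3 — Series combination: Z_total = R + L + C = 17.8 - j120.5 Ω = 121.8∠-81.6° Ω.
Step 4 — Power factor: PF = cos(φ) = Re(Z)/|Z| = 17.8/121.8 = 0.1461.
Step 5 — Type: Im(Z) = -120.5 ⇒ leading (phase φ = -81.6°).

PF = 0.1461 (leading, φ = -81.6°)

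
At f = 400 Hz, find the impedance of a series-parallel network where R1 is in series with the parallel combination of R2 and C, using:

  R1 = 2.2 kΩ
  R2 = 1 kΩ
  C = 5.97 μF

Step 1 — Angular frequency: ω = 2π·f = 2π·400 = 2513 rad/s.
Step 2 — Component impedances:
  R1: Z = R = 2200 Ω
  R2: Z = R = 1000 Ω
  C: Z = 1/(jωC) = -j/(ω·C) = 0 - j66.65 Ω
Step 3 — Parallel branch: R2 || C = 1/(1/R2 + 1/C) = 4.422 - j66.35 Ω.
Step 4 — Series with R1: Z_total = R1 + (R2 || C) = 2204 - j66.35 Ω = 2205∠-1.7° Ω.

Z = 2204 - j66.35 Ω = 2205∠-1.7° Ω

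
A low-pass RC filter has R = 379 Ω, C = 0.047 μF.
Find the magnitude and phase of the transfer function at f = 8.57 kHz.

Step 1 — Angular frequency: ω = 2π·8570 = 5.385e+04 rad/s.
Step 2 — Transfer function: H(jω) = 1/(1 + jωRC).
Step 3 — Denominator: 1 + jωRC = 1 + j·5.385e+04·379·4.7e-08 = 1 + j0.9592.
Step 4 — H = 0.5208 - j0.4996.
Step 5 — Magnitude: |H| = 0.7217 (-2.8 dB); phase: φ = -43.8°.

|H| = 0.7217 (-2.8 dB), φ = -43.8°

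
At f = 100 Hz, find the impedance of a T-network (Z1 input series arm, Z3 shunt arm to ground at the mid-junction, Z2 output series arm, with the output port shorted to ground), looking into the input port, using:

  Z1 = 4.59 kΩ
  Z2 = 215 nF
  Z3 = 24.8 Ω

Step 1 — Angular frequency: ω = 2π·f = 2π·100 = 628.3 rad/s.
Step 2 — Component impedances:
  Z1: Z = R = 4590 Ω
  Z2: Z = 1/(jωC) = -j/(ω·C) = 0 - j7403 Ω
  Z3: Z = R = 24.8 Ω
Step 3 — With the output port shorted to ground, the output series arm Z2 runs from the junction to ground; the shunt arm Z3 also runs from the junction to ground. They appear in parallel: Z3 || Z2 = 24.8 - j0.08308 Ω.
Step 4 — Series with input arm Z1: Z_in = Z1 + (Z3 || Z2) = 4615 - j0.08308 Ω = 4615∠-0.0° Ω.

Z = 4615 - j0.08308 Ω = 4615∠-0.0° Ω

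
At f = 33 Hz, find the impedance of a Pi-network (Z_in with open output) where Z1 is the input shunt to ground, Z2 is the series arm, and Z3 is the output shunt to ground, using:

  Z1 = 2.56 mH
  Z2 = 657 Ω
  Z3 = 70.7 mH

Step 1 — Angular frequency: ω = 2π·f = 2π·33 = 207.3 rad/s.
Step 2 — Component impedances:
  Z1: Z = jωL = j·207.3·0.00256 = 0 + j0.5308 Ω
  Z2: Z = R = 657 Ω
  Z3: Z = jωL = j·207.3·0.0707 = 0 + j14.66 Ω
Step 3 — With open output, the series arm Z2 and the output shunt Z3 appear in series to ground: Z2 + Z3 = 657 + j14.66 Ω.
Step 4 — Parallel with input shunt Z1: Z_in = Z1 || (Z2 + Z3) = 0.0004286 + j0.5308 Ω = 0.5308∠90.0° Ω.

Z = 0.0004286 + j0.5308 Ω = 0.5308∠90.0° Ω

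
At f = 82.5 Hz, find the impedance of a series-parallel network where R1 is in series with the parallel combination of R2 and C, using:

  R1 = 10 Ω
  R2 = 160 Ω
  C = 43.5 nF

Step 1 — Angular frequency: ω = 2π·f = 2π·82.5 = 518.4 rad/s.
Step 2 — Component impedances:
  R1: Z = R = 10 Ω
  R2: Z = R = 160 Ω
  C: Z = 1/(jωC) = -j/(ω·C) = 0 - j4.435e+04 Ω
Step 3 — Parallel branch: R2 || C = 1/(1/R2 + 1/C) = 160 - j0.5772 Ω.
Step 4 — Series with R1: Z_total = R1 + (R2 || C) = 170 - j0.5772 Ω = 170∠-0.2° Ω.

Z = 170 - j0.5772 Ω = 170∠-0.2° Ω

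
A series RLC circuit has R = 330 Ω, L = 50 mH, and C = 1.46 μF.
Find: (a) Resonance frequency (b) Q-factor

Step 1 — Resonance condition Im(Z)=0 gives ω₀ = 1/√(LC).
Step 2 — ω₀ = 1/√(0.05·1.46e-06) = 3701 rad/s.
Step 3 — f₀ = ω₀/(2π) = 589.1 Hz.
Step 4 — Series Q: Q = ω₀L/R = 3701·0.05/330 = 0.5608.

(a) f₀ = 589.1 Hz  (b) Q = 0.5608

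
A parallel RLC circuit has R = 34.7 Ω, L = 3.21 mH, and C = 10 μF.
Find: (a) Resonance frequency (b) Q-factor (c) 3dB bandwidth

Step 1 — Resonance: ω₀ = 1/√(LC) = 1/√(0.00321·1e-05) = 5581 rad/s.
Step 2 — f₀ = ω₀/(2π) = 888.3 Hz.
Step 3 — Parallel Q: Q = R/(ω₀L) = 34.7/(5581·0.00321) = 1.937.
Step 4 — Bandwidth: Δω = ω₀/Q = 2882 rad/s; BW = Δω/(2π) = 458.7 Hz.

(a) f₀ = 888.3 Hz  (b) Q = 1.937  (c) BW = 458.7 Hz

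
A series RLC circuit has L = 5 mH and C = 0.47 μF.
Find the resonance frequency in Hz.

Step 1 — Resonance condition Im(Z)=0 gives ω₀ = 1/√(LC).
Step 2 — ω₀ = 1/√(0.005·4.7e-07) = 2.063e+04 rad/s.
Step 3 — f₀ = ω₀/(2π) = 3283 Hz.

f₀ = 3283 Hz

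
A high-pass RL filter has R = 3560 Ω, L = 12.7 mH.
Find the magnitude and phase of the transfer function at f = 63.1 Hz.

Step 1 — Angular frequency: ω = 2π·63.1 = 396.5 rad/s.
Step 2 — Transfer function: H(jω) = jωL/(R + jωL).
Step 3 — Numerator jωL = j·5.035; denominator R + jωL = 3560 + j5.035.
Step 4 — H = 2e-06 + j0.001414.
Step 5 — Magnitude: |H| = 0.001414 (-57.0 dB); phase: φ = 89.9°.

|H| = 0.001414 (-57.0 dB), φ = 89.9°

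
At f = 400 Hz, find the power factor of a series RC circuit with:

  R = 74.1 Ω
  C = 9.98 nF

Step 1 — Angular frequency: ω = 2π·f = 2π·400 = 2513 rad/s.
Step 2 — Component impedances:
  R: Z = R = 74.1 Ω
  C: Z = 1/(jωC) = -j/(ω·C) = 0 - j3.987e+04 Ω
Step 3 — Series combination: Z_total = R + C = 74.1 - j3.987e+04 Ω = 3.987e+04∠-89.9° Ω.
Step 4 — Power factor: PF = cos(φ) = Re(Z)/|Z| = 74.1/3.987e+04 = 0.001859.
Step 5 — Type: Im(Z) = -3.987e+04 ⇒ leading (phase φ = -89.9°).

PF = 0.001859 (leading, φ = -89.9°)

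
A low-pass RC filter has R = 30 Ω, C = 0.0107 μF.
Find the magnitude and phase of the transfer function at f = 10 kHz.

Step 1 — Angular frequency: ω = 2π·1e+04 = 6.283e+04 rad/s.
Step 2 — Transfer function: H(jω) = 1/(1 + jωRC).
Step 3 — Denominator: 1 + jωRC = 1 + j·6.283e+04·30·1.07e-08 = 1 + j0.02017.
Step 4 — H = 0.9996 - j0.02016.
Step 5 — Magnitude: |H| = 0.9998 (-0.0 dB); phase: φ = -1.2°.

|H| = 0.9998 (-0.0 dB), φ = -1.2°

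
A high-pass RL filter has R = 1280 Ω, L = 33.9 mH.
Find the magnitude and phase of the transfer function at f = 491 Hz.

Step 1 — Angular frequency: ω = 2π·491 = 3085 rad/s.
Step 2 — Transfer function: H(jω) = jωL/(R + jωL).
Step 3 — Numerator jωL = j·104.6; denominator R + jωL = 1280 + j104.6.
Step 4 — H = 0.006632 + j0.08116.
Step 5 — Magnitude: |H| = 0.08143 (-21.8 dB); phase: φ = 85.3°.

|H| = 0.08143 (-21.8 dB), φ = 85.3°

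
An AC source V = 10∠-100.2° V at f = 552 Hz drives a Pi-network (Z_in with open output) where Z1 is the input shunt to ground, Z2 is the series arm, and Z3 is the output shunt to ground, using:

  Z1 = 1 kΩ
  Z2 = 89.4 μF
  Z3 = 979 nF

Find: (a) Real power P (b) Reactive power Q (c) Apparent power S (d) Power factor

Step 1 — Angular frequency: ω = 2π·f = 2π·552 = 3468 rad/s.
Step 2 — Component impedances:
  Z1: Z = R = 1000 Ω
  Z2: Z = 1/(jωC) = -j/(ω·C) = 0 - j3.225 Ω
  Z3: Z = 1/(jωC) = -j/(ω·C) = 0 - j294.5 Ω
Step 3 — With open output, the series arm Z2 and the output shunt Z3 appear in series to ground: Z2 + Z3 = 0 - j297.7 Ω.
Step 4 — Parallel with input shunt Z1: Z_in = Z1 || (Z2 + Z3) = 81.43 - j273.5 Ω = 285.4∠-73.4° Ω.
Step 5 — Source phasor: V = 10∠-100.2° V = -1.771 - j9.842 V.
Step 6 — Current: I = V / Z = 0.03129 - j0.01579 A = 0.03504∠-26.8° A.
Step 7 — Complex power: S = V·I* = 0.1 - j0.3359 VA.
Step 8 — Real power: P = Re(S) = 0.1 W.
Step 9 — Reactive power: Q = Im(S) = -0.3359 VAR.
Step 10 — Apparent power: |S| = 0.3504 VA.
Step 11 — Power factor: PF = P/|S| = 0.2854 (leading).

(a) P = 0.1 W  (b) Q = -0.3359 VAR  (c) S = 0.3504 VA  (d) PF = 0.2854 (leading)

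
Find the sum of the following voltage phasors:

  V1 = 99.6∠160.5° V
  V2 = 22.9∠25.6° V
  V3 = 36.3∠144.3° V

Step 1 — Convert each phasor to rectangular form:
  V1 = 99.6·(cos(160.5°) + j·sin(160.5°)) = -93.89 + j33.25 V
  V2 = 22.9·(cos(25.6°) + j·sin(25.6°)) = 20.65 + j9.895 V
  V3 = 36.3·(cos(144.3°) + j·sin(144.3°)) = -29.48 + j21.18 V
Step 2 — Sum components: V_total = -102.7 + j64.32 V.
Step 3 — Convert to polar: |V_total| = 121.2 V, ∠V_total = 147.9°.

V_total = 121.2∠147.9° V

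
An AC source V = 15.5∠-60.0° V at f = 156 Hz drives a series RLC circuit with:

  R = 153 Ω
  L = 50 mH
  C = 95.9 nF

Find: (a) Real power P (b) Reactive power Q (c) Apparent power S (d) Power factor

Step 1 — Angular frequency: ω = 2π·f = 2π·156 = 980.2 rad/s.
Step 2 — Component impedances:
  R: Z = R = 153 Ω
  L: Z = jωL = j·980.2·0.05 = 0 + j49.01 Ω
  C: Z = 1/(jωC) = -j/(ω·C) = 0 - j1.064e+04 Ω
Step 3 — Series combination: Z_total = R + L + C = 153 - j1.059e+04 Ω = 1.059e+04∠-89.2° Ω.
Step 4 — Source phasor: V = 15.5∠-60.0° V = 7.75 - j13.42 V.
Step 5 — Current: I = V / Z = 0.001278 + j0.0007134 A = 0.001464∠29.2° A.
Step 6 — Complex power: S = V·I* = 0.0003277 - j0.02268 VA.
Step 7 — Real power: P = Re(S) = 0.0003277 W.
Step 8 — Reactive power: Q = Im(S) = -0.02268 VAR.
Step 9 — Apparent power: |S| = 0.02269 VA.
Step 10 — Power factor: PF = P/|S| = 0.01445 (leading).

(a) P = 0.0003277 W  (b) Q = -0.02268 VAR  (c) S = 0.02269 VA  (d) PF = 0.01445 (leading)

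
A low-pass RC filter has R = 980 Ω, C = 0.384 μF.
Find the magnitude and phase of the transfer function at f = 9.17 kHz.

Step 1 — Angular frequency: ω = 2π·9170 = 5.762e+04 rad/s.
Step 2 — Transfer function: H(jω) = 1/(1 + jωRC).
Step 3 — Denominator: 1 + jωRC = 1 + j·5.762e+04·980·3.84e-07 = 1 + j21.68.
Step 4 — H = 0.002123 - j0.04602.
Step 5 — Magnitude: |H| = 0.04607 (-26.7 dB); phase: φ = -87.4°.

|H| = 0.04607 (-26.7 dB), φ = -87.4°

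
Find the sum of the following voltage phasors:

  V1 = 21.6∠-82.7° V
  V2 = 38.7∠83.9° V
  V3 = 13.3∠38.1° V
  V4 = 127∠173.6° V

Step 1 — Convert each phasor to rectangular form:
  V1 = 21.6·(cos(-82.7°) + j·sin(-82.7°)) = 2.745 - j21.42 V
  V2 = 38.7·(cos(83.9°) + j·sin(83.9°)) = 4.112 + j38.48 V
  V3 = 13.3·(cos(38.1°) + j·sin(38.1°)) = 10.47 + j8.207 V
  V4 = 127·(cos(173.6°) + j·sin(173.6°)) = -126.2 + j14.16 V
Step 2 — Sum components: V_total = -108.9 + j39.42 V.
Step 3 — Convert to polar: |V_total| = 115.8 V, ∠V_total = 160.1°.

V_total = 115.8∠160.1° V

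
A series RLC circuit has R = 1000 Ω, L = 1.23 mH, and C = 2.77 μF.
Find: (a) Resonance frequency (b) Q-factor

Step 1 — Resonance condition Im(Z)=0 gives ω₀ = 1/√(LC).
Step 2 — ω₀ = 1/√(0.00123·2.77e-06) = 1.713e+04 rad/s.
Step 3 — f₀ = ω₀/(2π) = 2727 Hz.
Step 4 — Series Q: Q = ω₀L/R = 1.713e+04·0.00123/1000 = 0.02107.

(a) f₀ = 2727 Hz  (b) Q = 0.02107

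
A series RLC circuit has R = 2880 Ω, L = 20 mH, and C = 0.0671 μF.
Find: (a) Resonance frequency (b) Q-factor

Step 1 — Resonance condition Im(Z)=0 gives ω₀ = 1/√(LC).
Step 2 — ω₀ = 1/√(0.02·6.71e-08) = 2.73e+04 rad/s.
Step 3 — f₀ = ω₀/(2π) = 4345 Hz.
Step 4 — Series Q: Q = ω₀L/R = 2.73e+04·0.02/2880 = 0.1896.

(a) f₀ = 4345 Hz  (b) Q = 0.1896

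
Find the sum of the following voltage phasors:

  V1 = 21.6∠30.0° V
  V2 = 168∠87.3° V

Step 1 — Convert each phasor to rectangular form:
  V1 = 21.6·(cos(30.0°) + j·sin(30.0°)) = 18.71 + j10.8 V
  V2 = 168·(cos(87.3°) + j·sin(87.3°)) = 7.914 + j167.8 V
Step 2 — Sum components: V_total = 26.62 + j178.6 V.
Step 3 — Convert to polar: |V_total| = 180.6 V, ∠V_total = 81.5°.

V_total = 180.6∠81.5° V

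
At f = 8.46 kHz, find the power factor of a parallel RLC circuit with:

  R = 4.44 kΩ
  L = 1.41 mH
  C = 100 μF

Step 1 — Angular frequency: ω = 2π·f = 2π·8460 = 5.316e+04 rad/s.
Step 2 — Component impedances:
  R: Z = R = 4440 Ω
  L: Z = jωL = j·5.316e+04·0.00141 = 0 + j74.95 Ω
  C: Z = 1/(jωC) = -j/(ω·C) = 0 - j0.1881 Ω
Step 3 — Parallel combination: 1/Z_total = 1/R + 1/L + 1/C; Z_total = 8.011e-06 - j0.1886 Ω = 0.1886∠-90.0° Ω.
Step 4 — Power factor: PF = cos(φ) = Re(Z)/|Z| = 8.011e-06/0.1886 = 4.248e-05.
Step 5 — Type: Im(Z) = -0.1886 ⇒ leading (phase φ = -90.0°).

PF = 4.248e-05 (leading, φ = -90.0°)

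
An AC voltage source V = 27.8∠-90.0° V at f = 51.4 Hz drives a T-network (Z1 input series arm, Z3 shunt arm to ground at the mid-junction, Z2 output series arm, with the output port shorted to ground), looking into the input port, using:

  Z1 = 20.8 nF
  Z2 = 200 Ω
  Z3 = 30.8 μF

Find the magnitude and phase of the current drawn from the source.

Step 1 — Angular frequency: ω = 2π·f = 2π·51.4 = 323 rad/s.
Step 2 — Component impedances:
  Z1: Z = 1/(jωC) = -j/(ω·C) = 0 - j1.489e+05 Ω
  Z2: Z = R = 200 Ω
  Z3: Z = 1/(jωC) = -j/(ω·C) = 0 - j100.5 Ω
Step 3 — With the output port shorted to ground, the output series arm Z2 runs from the junction to ground; the shunt arm Z3 also runs from the junction to ground. They appear in parallel: Z3 || Z2 = 40.34 - j80.25 Ω.
Step 4 — Series with input arm Z1: Z_in = Z1 + (Z3 || Z2) = 40.34 - j1.489e+05 Ω = 1.489e+05∠-90.0° Ω.
Step 5 — Source phasor: V = 27.8∠-90.0° V = 0 - j27.8 V.
Step 6 — Ohm's law: I = V / Z_total = (0 - j27.8) / (40.34 - j1.489e+05) = 0.0001866 - j5.055e-08 A.
Step 7 — Convert to polar: |I| = 0.0001866 A, ∠I = -0.0°.

I = 0.0001866∠-0.0° A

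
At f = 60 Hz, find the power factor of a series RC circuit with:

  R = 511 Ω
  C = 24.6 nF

Step 1 — Angular frequency: ω = 2π·f = 2π·60 = 377 rad/s.
Step 2 — Component impedances:
  R: Z = R = 511 Ω
  C: Z = 1/(jωC) = -j/(ω·C) = 0 - j1.078e+05 Ω
Step 3 — Series combination: Z_total = R + C = 511 - j1.078e+05 Ω = 1.078e+05∠-89.7° Ω.
Step 4 — Power factor: PF = cos(φ) = Re(Z)/|Z| = 511/1.0783e+05 = 0.004739.
Step 5 — Type: Im(Z) = -1.078e+05 ⇒ leading (phase φ = -89.7°).

PF = 0.004739 (leading, φ = -89.7°)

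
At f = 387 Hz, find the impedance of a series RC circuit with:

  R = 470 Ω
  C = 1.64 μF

Step 1 — Angular frequency: ω = 2π·f = 2π·387 = 2432 rad/s.
Step 2 — Component impedances:
  R: Z = R = 470 Ω
  C: Z = 1/(jωC) = -j/(ω·C) = 0 - j250.8 Ω
Step 3 — Series combination: Z_total = R + C = 470 - j250.8 Ω = 532.7∠-28.1° Ω.

Z = 470 - j250.8 Ω = 532.7∠-28.1° Ω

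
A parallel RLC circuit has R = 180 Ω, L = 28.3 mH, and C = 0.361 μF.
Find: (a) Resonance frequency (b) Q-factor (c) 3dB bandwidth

Step 1 — Resonance: ω₀ = 1/√(LC) = 1/√(0.0283·3.61e-07) = 9894 rad/s.
Step 2 — f₀ = ω₀/(2π) = 1575 Hz.
Step 3 — Parallel Q: Q = R/(ω₀L) = 180/(9894·0.0283) = 0.6429.
Step 4 — Bandwidth: Δω = ω₀/Q = 1.539e+04 rad/s; BW = Δω/(2π) = 2449 Hz.

(a) f₀ = 1575 Hz  (b) Q = 0.6429  (c) BW = 2449 Hz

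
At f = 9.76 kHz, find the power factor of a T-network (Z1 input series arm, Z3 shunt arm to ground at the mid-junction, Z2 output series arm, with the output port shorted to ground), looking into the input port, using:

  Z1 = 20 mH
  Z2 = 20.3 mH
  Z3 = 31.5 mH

Step 1 — Angular frequency: ω = 2π·f = 2π·9760 = 6.132e+04 rad/s.
Step 2 — Component impedances:
  Z1: Z = jωL = j·6.132e+04·0.02 = 0 + j1226 Ω
  Z2: Z = jωL = j·6.132e+04·0.0203 = 0 + j1245 Ω
  Z3: Z = jωL = j·6.132e+04·0.0315 = 0 + j1932 Ω
Step 3 — With the output port shorted to ground, the output series arm Z2 runs from the junction to ground; the shunt arm Z3 also runs from the junction to ground. They appear in parallel: Z3 || Z2 = 0 + j757 Ω.
Step 4 — Series with input arm Z1: Z_in = Z1 + (Z3 || Z2) = 0 + j1983 Ω = 1983∠90.0° Ω.
Step 5 — Power factor: PF = cos(φ) = Re(Z)/|Z| = 0/1983 = 0.
Step 6 — Type: Im(Z) = 1983 ⇒ lagging (phase φ = 90.0°).

PF = 0 (lagging, φ = 90.0°)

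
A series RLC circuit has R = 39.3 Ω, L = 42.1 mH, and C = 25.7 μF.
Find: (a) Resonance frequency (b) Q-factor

Step 1 — Resonance condition Im(Z)=0 gives ω₀ = 1/√(LC).
Step 2 — ω₀ = 1/√(0.0421·2.57e-05) = 961.4 rad/s.
Step 3 — f₀ = ω₀/(2π) = 153 Hz.
Step 4 — Series Q: Q = ω₀L/R = 961.4·0.0421/39.3 = 1.03.

(a) f₀ = 153 Hz  (b) Q = 1.03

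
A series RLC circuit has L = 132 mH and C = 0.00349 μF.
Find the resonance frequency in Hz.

Step 1 — Resonance condition Im(Z)=0 gives ω₀ = 1/√(LC).
Step 2 — ω₀ = 1/√(0.132·3.49e-09) = 4.659e+04 rad/s.
Step 3 — f₀ = ω₀/(2π) = 7415 Hz.

f₀ = 7415 Hz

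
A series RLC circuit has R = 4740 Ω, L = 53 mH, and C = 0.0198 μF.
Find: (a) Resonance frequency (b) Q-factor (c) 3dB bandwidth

Step 1 — Resonance: ω₀ = 1/√(LC) = 1/√(0.053·1.98e-08) = 3.087e+04 rad/s.
Step 2 — f₀ = ω₀/(2π) = 4913 Hz.
Step 3 — Series Q: Q = ω₀L/R = 3.087e+04·0.053/4740 = 0.3452.
Step 4 — Bandwidth: Δω = ω₀/Q = 8.943e+04 rad/s; BW = Δω/(2π) = 1.423e+04 Hz.

(a) f₀ = 4913 Hz  (b) Q = 0.3452  (c) BW = 1.423e+04 Hz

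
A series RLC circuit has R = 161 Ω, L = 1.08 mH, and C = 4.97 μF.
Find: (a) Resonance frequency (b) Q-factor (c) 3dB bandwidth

Step 1 — Resonance: ω₀ = 1/√(LC) = 1/√(0.00108·4.97e-06) = 1.365e+04 rad/s.
Step 2 — f₀ = ω₀/(2π) = 2172 Hz.
Step 3 — Series Q: Q = ω₀L/R = 1.365e+04·0.00108/161 = 0.09156.
Step 4 — Bandwidth: Δω = ω₀/Q = 1.491e+05 rad/s; BW = Δω/(2π) = 2.373e+04 Hz.

(a) f₀ = 2172 Hz  (b) Q = 0.09156  (c) BW = 2.373e+04 Hz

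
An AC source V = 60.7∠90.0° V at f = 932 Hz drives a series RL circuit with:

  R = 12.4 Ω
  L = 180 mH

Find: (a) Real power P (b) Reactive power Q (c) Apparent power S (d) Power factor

Step 1 — Angular frequency: ω = 2π·f = 2π·932 = 5856 rad/s.
Step 2 — Component impedances:
  R: Z = R = 12.4 Ω
  L: Z = jωL = j·5856·0.18 = 0 + j1054 Ω
Step 3 — Series combination: Z_total = R + L = 12.4 + j1054 Ω = 1054∠89.3° Ω.
Step 4 — Source phasor: V = 60.7∠90.0° V = 0 + j60.7 V.
Step 5 — Current: I = V / Z = 0.05758 + j0.0006774 A = 0.05758∠0.7° A.
Step 6 — Complex power: S = V·I* = 0.04112 + j3.495 VA.
Step 7 — Real power: P = Re(S) = 0.04112 W.
Step 8 — Reactive power: Q = Im(S) = 3.495 VAR.
Step 9 — Apparent power: |S| = 3.495 VA.
Step 10 — Power factor: PF = P/|S| = 0.01176 (lagging).

(a) P = 0.04112 W  (b) Q = 3.495 VAR  (c) S = 3.495 VA  (d) PF = 0.01176 (lagging)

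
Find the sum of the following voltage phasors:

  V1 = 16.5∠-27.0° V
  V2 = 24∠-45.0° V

Step 1 — Convert each phasor to rectangular form:
  V1 = 16.5·(cos(-27.0°) + j·sin(-27.0°)) = 14.7 - j7.491 V
  V2 = 24·(cos(-45.0°) + j·sin(-45.0°)) = 16.97 - j16.97 V
Step 2 — Sum components: V_total = 31.67 - j24.46 V.
Step 3 — Convert to polar: |V_total| = 40.02 V, ∠V_total = -37.7°.

V_total = 40.02∠-37.7° V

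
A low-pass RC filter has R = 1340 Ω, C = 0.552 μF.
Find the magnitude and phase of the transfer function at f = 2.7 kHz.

Step 1 — Angular frequency: ω = 2π·2700 = 1.696e+04 rad/s.
Step 2 — Transfer function: H(jω) = 1/(1 + jωRC).
Step 3 — Denominator: 1 + jωRC = 1 + j·1.696e+04·1340·5.52e-07 = 1 + j12.55.
Step 4 — H = 0.006311 - j0.07919.
Step 5 — Magnitude: |H| = 0.07944 (-22.0 dB); phase: φ = -85.4°.

|H| = 0.07944 (-22.0 dB), φ = -85.4°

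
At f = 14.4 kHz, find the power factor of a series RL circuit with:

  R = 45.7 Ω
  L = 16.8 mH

Step 1 — Angular frequency: ω = 2π·f = 2π·1.44e+04 = 9.048e+04 rad/s.
Step 2 — Component impedances:
  R: Z = R = 45.7 Ω
  L: Z = jωL = j·9.048e+04·0.0168 = 0 + j1520 Ω
Step 3 — Series combination: Z_total = R + L = 45.7 + j1520 Ω = 1521∠88.3° Ω.
Step 4 — Power factor: PF = cos(φ) = Re(Z)/|Z| = 45.7/1521 = 0.03005.
Step 5 — Type: Im(Z) = 1520 ⇒ lagging (phase φ = 88.3°).

PF = 0.03005 (lagging, φ = 88.3°)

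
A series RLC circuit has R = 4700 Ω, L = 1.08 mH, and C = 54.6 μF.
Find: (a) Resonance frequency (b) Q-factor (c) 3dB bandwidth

Step 1 — Resonance condition Im(Z)=0 gives ω₀ = 1/√(LC).
Step 2 — ω₀ = 1/√(0.00108·5.46e-05) = 4118 rad/s.
Step 3 — f₀ = ω₀/(2π) = 655.4 Hz.
Step 4 — Series Q: Q = ω₀L/R = 4118·0.00108/4700 = 0.0009463.
Step 5 — 3dB bandwidth: Δω = ω₀/Q = 4.352e+06 rad/s; BW = Δω/(2π) = 6.926e+05 Hz.

(a) f₀ = 655.4 Hz  (b) Q = 0.0009463  (c) BW = 6.926e+05 Hz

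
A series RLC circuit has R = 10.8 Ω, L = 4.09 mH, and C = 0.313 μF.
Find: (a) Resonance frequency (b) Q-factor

Step 1 — Resonance condition Im(Z)=0 gives ω₀ = 1/√(LC).
Step 2 — ω₀ = 1/√(0.00409·3.13e-07) = 2.795e+04 rad/s.
Step 3 — f₀ = ω₀/(2π) = 4448 Hz.
Step 4 — Series Q: Q = ω₀L/R = 2.795e+04·0.00409/10.8 = 10.58.

(a) f₀ = 4448 Hz  (b) Q = 10.58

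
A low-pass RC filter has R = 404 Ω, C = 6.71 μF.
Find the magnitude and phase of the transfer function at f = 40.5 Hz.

Step 1 — Angular frequency: ω = 2π·40.5 = 254.5 rad/s.
Step 2 — Transfer function: H(jω) = 1/(1 + jωRC).
Step 3 — Denominator: 1 + jωRC = 1 + j·254.5·404·6.71e-06 = 1 + j0.6898.
Step 4 — H = 0.6776 - j0.4674.
Step 5 — Magnitude: |H| = 0.8231 (-1.7 dB); phase: φ = -34.6°.

|H| = 0.8231 (-1.7 dB), φ = -34.6°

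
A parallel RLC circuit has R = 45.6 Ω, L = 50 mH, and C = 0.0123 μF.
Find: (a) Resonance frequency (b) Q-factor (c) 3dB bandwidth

Step 1 — Resonance: ω₀ = 1/√(LC) = 1/√(0.05·1.23e-08) = 4.032e+04 rad/s.
Step 2 — f₀ = ω₀/(2π) = 6418 Hz.
Step 3 — Parallel Q: Q = R/(ω₀L) = 45.6/(4.032e+04·0.05) = 0.02262.
Step 4 — Bandwidth: Δω = ω₀/Q = 1.783e+06 rad/s; BW = Δω/(2π) = 2.838e+05 Hz.

(a) f₀ = 6418 Hz  (b) Q = 0.02262  (c) BW = 2.838e+05 Hz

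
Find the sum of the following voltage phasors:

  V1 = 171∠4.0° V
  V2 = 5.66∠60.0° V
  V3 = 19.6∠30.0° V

Step 1 — Convert each phasor to rectangular form:
  V1 = 171·(cos(4.0°) + j·sin(4.0°)) = 170.6 + j11.93 V
  V2 = 5.66·(cos(60.0°) + j·sin(60.0°)) = 2.83 + j4.902 V
  V3 = 19.6·(cos(30.0°) + j·sin(30.0°)) = 16.97 + j9.8 V
Step 2 — Sum components: V_total = 190.4 + j26.63 V.
Step 3 — Convert to polar: |V_total| = 192.2 V, ∠V_total = 8.0°.

V_total = 192.2∠8.0° V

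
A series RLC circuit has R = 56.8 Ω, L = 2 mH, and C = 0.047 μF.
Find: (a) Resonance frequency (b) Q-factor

Step 1 — Resonance condition Im(Z)=0 gives ω₀ = 1/√(LC).
Step 2 — ω₀ = 1/√(0.002·4.7e-08) = 1.031e+05 rad/s.
Step 3 — f₀ = ω₀/(2π) = 1.642e+04 Hz.
Step 4 — Series Q: Q = ω₀L/R = 1.031e+05·0.002/56.8 = 3.632.

(a) f₀ = 1.642e+04 Hz  (b) Q = 3.632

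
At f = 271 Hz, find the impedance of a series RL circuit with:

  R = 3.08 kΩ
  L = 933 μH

Step 1 — Angular frequency: ω = 2π·f = 2π·271 = 1703 rad/s.
Step 2 — Component impedances:
  R: Z = R = 3080 Ω
  L: Z = jωL = j·1703·0.000933 = 0 + j1.589 Ω
Step 3 — Series combination: Z_total = R + L = 3080 + j1.589 Ω = 3080∠0.0° Ω.

Z = 3080 + j1.589 Ω = 3080∠0.0° Ω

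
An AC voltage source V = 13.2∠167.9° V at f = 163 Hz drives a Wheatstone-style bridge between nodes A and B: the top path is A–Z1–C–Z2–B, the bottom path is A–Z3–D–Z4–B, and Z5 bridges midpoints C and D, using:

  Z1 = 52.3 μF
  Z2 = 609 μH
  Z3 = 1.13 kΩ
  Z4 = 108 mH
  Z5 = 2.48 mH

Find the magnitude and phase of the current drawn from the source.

Step 1 — Angular frequency: ω = 2π·f = 2π·163 = 1024 rad/s.
Step 2 — Component impedances:
  Z1: Z = 1/(jωC) = -j/(ω·C) = 0 - j18.67 Ω
  Z2: Z = jωL = j·1024·0.000609 = 0 + j0.6237 Ω
  Z3: Z = R = 1130 Ω
  Z4: Z = jωL = j·1024·0.108 = 0 + j110.6 Ω
  Z5: Z = jωL = j·1024·0.00248 = 0 + j2.54 Ω
Step 3 — Bridge requires nodal analysis (the Z5 bridge couples midpoints C and D, so the two paths cannot be reduced to a simple series/parallel combination). Setting node B to ground and injecting 1 A at node A, the 3-node admittance system at A, C, D solves to V_A = Z_AB = 0.3079 - j18.04 Ω = 18.05∠-89.0° Ω.
Step 4 — Source phasor: V = 13.2∠167.9° V = -12.91 + j2.767 V.
Step 5 — Ohm's law: I = V / Z_total = (-12.91 + j2.767) / (0.3079 - j18.04) = -0.1655 - j0.7124 A.
Step 6 — Convert to polar: |I| = 0.7314 A, ∠I = -103.1°.

I = 0.7314∠-103.1° A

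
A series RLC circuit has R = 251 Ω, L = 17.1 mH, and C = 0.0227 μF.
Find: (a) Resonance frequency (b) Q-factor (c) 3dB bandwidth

Step 1 — Resonance: ω₀ = 1/√(LC) = 1/√(0.0171·2.27e-08) = 5.076e+04 rad/s.
Step 2 — f₀ = ω₀/(2π) = 8078 Hz.
Step 3 — Series Q: Q = ω₀L/R = 5.076e+04·0.0171/251 = 3.458.
Step 4 — Bandwidth: Δω = ω₀/Q = 1.468e+04 rad/s; BW = Δω/(2π) = 2336 Hz.

(a) f₀ = 8078 Hz  (b) Q = 3.458  (c) BW = 2336 Hz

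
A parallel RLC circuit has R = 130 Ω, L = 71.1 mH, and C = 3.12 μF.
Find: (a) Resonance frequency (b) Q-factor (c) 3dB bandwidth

Step 1 — Resonance: ω₀ = 1/√(LC) = 1/√(0.0711·3.12e-06) = 2123 rad/s.
Step 2 — f₀ = ω₀/(2π) = 337.9 Hz.
Step 3 — Parallel Q: Q = R/(ω₀L) = 130/(2123·0.0711) = 0.8612.
Step 4 — Bandwidth: Δω = ω₀/Q = 2465 rad/s; BW = Δω/(2π) = 392.4 Hz.

(a) f₀ = 337.9 Hz  (b) Q = 0.8612  (c) BW = 392.4 Hz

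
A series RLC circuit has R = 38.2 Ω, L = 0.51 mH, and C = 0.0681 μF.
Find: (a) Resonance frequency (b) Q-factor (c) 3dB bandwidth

Step 1 — Resonance condition Im(Z)=0 gives ω₀ = 1/√(LC).
Step 2 — ω₀ = 1/√(0.00051·6.81e-08) = 1.697e+05 rad/s.
Step 3 — f₀ = ω₀/(2π) = 2.701e+04 Hz.
Step 4 — Series Q: Q = ω₀L/R = 1.697e+05·0.00051/38.2 = 2.265.
Step 5 — 3dB bandwidth: Δω = ω₀/Q = 7.49e+04 rad/s; BW = Δω/(2π) = 1.192e+04 Hz.

(a) f₀ = 2.701e+04 Hz  (b) Q = 2.265  (c) BW = 1.192e+04 Hz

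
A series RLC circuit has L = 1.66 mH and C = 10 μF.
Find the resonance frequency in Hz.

Step 1 — Resonance condition Im(Z)=0 gives ω₀ = 1/√(LC).
Step 2 — ω₀ = 1/√(0.00166·1e-05) = 7762 rad/s.
Step 3 — f₀ = ω₀/(2π) = 1235 Hz.

f₀ = 1235 Hz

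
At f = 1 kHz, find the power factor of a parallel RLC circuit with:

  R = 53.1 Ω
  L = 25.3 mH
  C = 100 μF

Step 1 — Angular frequency: ω = 2π·f = 2π·1000 = 6283 rad/s.
Step 2 — Component impedances:
  R: Z = R = 53.1 Ω
  L: Z = jωL = j·6283·0.0253 = 0 + j159 Ω
  C: Z = 1/(jωC) = -j/(ω·C) = 0 - j1.592 Ω
Step 3 — Parallel combination: 1/Z_total = 1/R + 1/L + 1/C; Z_total = 0.04863 - j1.606 Ω = 1.607∠-88.3° Ω.
Step 4 — Power factor: PF = cos(φ) = Re(Z)/|Z| = 0.04863/1.607 = 0.03026.
Step 5 — Type: Im(Z) = -1.606 ⇒ leading (phase φ = -88.3°).

PF = 0.03026 (leading, φ = -88.3°)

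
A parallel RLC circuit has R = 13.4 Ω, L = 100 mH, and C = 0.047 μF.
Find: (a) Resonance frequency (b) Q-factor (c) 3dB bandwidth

Step 1 — Resonance: ω₀ = 1/√(LC) = 1/√(0.1·4.7e-08) = 1.459e+04 rad/s.
Step 2 — f₀ = ω₀/(2π) = 2322 Hz.
Step 3 — Parallel Q: Q = R/(ω₀L) = 13.4/(1.459e+04·0.1) = 0.009187.
Step 4 — Bandwidth: Δω = ω₀/Q = 1.588e+06 rad/s; BW = Δω/(2π) = 2.527e+05 Hz.

(a) f₀ = 2322 Hz  (b) Q = 0.009187  (c) BW = 2.527e+05 Hz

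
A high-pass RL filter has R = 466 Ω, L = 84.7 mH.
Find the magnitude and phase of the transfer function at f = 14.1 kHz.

Step 1 — Angular frequency: ω = 2π·1.41e+04 = 8.859e+04 rad/s.
Step 2 — Transfer function: H(jω) = jωL/(R + jωL).
Step 3 — Numerator jωL = j·7504; denominator R + jωL = 466 + j7504.
Step 4 — H = 0.9962 + j0.06186.
Step 5 — Magnitude: |H| = 0.9981 (-0.0 dB); phase: φ = 3.6°.

|H| = 0.9981 (-0.0 dB), φ = 3.6°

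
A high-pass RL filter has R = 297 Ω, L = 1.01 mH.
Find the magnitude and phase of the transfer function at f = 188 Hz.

Step 1 — Angular frequency: ω = 2π·188 = 1181 rad/s.
Step 2 — Transfer function: H(jω) = jωL/(R + jωL).
Step 3 — Numerator jωL = j·1.193; denominator R + jωL = 297 + j1.193.
Step 4 — H = 1.614e-05 + j0.004017.
Step 5 — Magnitude: |H| = 0.004017 (-47.9 dB); phase: φ = 89.8°.

|H| = 0.004017 (-47.9 dB), φ = 89.8°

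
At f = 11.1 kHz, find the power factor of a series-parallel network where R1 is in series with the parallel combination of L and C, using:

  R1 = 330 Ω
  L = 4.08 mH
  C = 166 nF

Step 1 — Angular frequency: ω = 2π·f = 2π·1.11e+04 = 6.974e+04 rad/s.
Step 2 — Component impedances:
  R1: Z = R = 330 Ω
  L: Z = jωL = j·6.974e+04·0.00408 = 0 + j284.6 Ω
  C: Z = 1/(jωC) = -j/(ω·C) = 0 - j86.38 Ω
Step 3 — Parallel branch: L || C = 1/(1/L + 1/C) = 0 - j124 Ω.
Step 4 — Series with R1: Z_total = R1 + (L || C) = 330 - j124 Ω = 352.5∠-20.6° Ω.
Step 5 — Power factor: PF = cos(φ) = Re(Z)/|Z| = 330/352.54 = 0.9361.
Step 6 — Type: Im(Z) = -124 ⇒ leading (phase φ = -20.6°).

PF = 0.9361 (leading, φ = -20.6°)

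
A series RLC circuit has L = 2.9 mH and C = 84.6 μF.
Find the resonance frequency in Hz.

Step 1 — Resonance condition Im(Z)=0 gives ω₀ = 1/√(LC).
Step 2 — ω₀ = 1/√(0.0029·8.46e-05) = 2019 rad/s.
Step 3 — f₀ = ω₀/(2π) = 321.3 Hz.

f₀ = 321.3 Hz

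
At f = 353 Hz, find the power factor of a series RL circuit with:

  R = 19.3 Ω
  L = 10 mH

Step 1 — Angular frequency: ω = 2π·f = 2π·353 = 2218 rad/s.
Step 2 — Component impedances:
  R: Z = R = 19.3 Ω
  L: Z = jωL = j·2218·0.01 = 0 + j22.18 Ω
Step 3 — Series combination: Z_total = R + L = 19.3 + j22.18 Ω = 29.4∠49.0° Ω.
Step 4 — Power factor: PF = cos(φ) = Re(Z)/|Z| = 19.3/29.401 = 0.6564.
Step 5 — Type: Im(Z) = 22.18 ⇒ lagging (phase φ = 49.0°).

PF = 0.6564 (lagging, φ = 49.0°)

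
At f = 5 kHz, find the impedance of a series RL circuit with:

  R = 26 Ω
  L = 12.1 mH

Step 1 — Angular frequency: ω = 2π·f = 2π·5000 = 3.142e+04 rad/s.
Step 2 — Component impedances:
  R: Z = R = 26 Ω
  L: Z = jωL = j·3.142e+04·0.0121 = 0 + j380.1 Ω
Step 3 — Series combination: Z_total = R + L = 26 + j380.1 Ω = 381∠86.1° Ω.

Z = 26 + j380.1 Ω = 381∠86.1° Ω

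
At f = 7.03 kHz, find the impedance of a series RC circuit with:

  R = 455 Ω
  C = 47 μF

Step 1 — Angular frequency: ω = 2π·f = 2π·7030 = 4.417e+04 rad/s.
Step 2 — Component impedances:
  R: Z = R = 455 Ω
  C: Z = 1/(jωC) = -j/(ω·C) = 0 - j0.4817 Ω
Step 3 — Series combination: Z_total = R + C = 455 - j0.4817 Ω = 455∠-0.1° Ω.

Z = 455 - j0.4817 Ω = 455∠-0.1° Ω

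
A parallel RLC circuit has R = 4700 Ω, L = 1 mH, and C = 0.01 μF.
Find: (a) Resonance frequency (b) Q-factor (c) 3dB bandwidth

Step 1 — Resonance: ω₀ = 1/√(LC) = 1/√(0.001·1e-08) = 3.162e+05 rad/s.
Step 2 — f₀ = ω₀/(2π) = 5.033e+04 Hz.
Step 3 — Parallel Q: Q = R/(ω₀L) = 4700/(3.162e+05·0.001) = 14.86.
Step 4 — Bandwidth: Δω = ω₀/Q = 2.128e+04 rad/s; BW = Δω/(2π) = 3386 Hz.

(a) f₀ = 5.033e+04 Hz  (b) Q = 14.86  (c) BW = 3386 Hz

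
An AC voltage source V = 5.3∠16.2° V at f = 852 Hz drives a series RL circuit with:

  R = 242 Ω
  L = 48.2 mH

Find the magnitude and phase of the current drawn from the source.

Step 1 — Angular frequency: ω = 2π·f = 2π·852 = 5353 rad/s.
Step 2 — Component impedances:
  R: Z = R = 242 Ω
  L: Z = jωL = j·5353·0.0482 = 0 + j258 Ω
Step 3 — Series combination: Z_total = R + L = 242 + j258 Ω = 353.8∠46.8° Ω.
Step 4 — Source phasor: V = 5.3∠16.2° V = 5.09 + j1.479 V.
Step 5 — Ohm's law: I = V / Z_total = (5.09 + j1.479) / (242 + j258) = 0.01289 - j0.007635 A.
Step 6 — Convert to polar: |I| = 0.01498 A, ∠I = -30.6°.

I = 0.01498∠-30.6° A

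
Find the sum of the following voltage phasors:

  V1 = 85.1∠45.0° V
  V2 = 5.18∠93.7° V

Step 1 — Convert each phasor to rectangular form:
  V1 = 85.1·(cos(45.0°) + j·sin(45.0°)) = 60.17 + j60.17 V
  V2 = 5.18·(cos(93.7°) + j·sin(93.7°)) = -0.3343 + j5.169 V
Step 2 — Sum components: V_total = 59.84 + j65.34 V.
Step 3 — Convert to polar: |V_total| = 88.6 V, ∠V_total = 47.5°.

V_total = 88.6∠47.5° V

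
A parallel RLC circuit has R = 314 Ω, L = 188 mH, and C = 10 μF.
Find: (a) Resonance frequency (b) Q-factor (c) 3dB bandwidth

Step 1 — Resonance: ω₀ = 1/√(LC) = 1/√(0.188·1e-05) = 729.3 rad/s.
Step 2 — f₀ = ω₀/(2π) = 116.1 Hz.
Step 3 — Parallel Q: Q = R/(ω₀L) = 314/(729.3·0.188) = 2.29.
Step 4 — Bandwidth: Δω = ω₀/Q = 318.5 rad/s; BW = Δω/(2π) = 50.69 Hz.

(a) f₀ = 116.1 Hz  (b) Q = 2.29  (c) BW = 50.69 Hz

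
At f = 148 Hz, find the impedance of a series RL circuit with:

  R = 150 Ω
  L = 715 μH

Step 1 — Angular frequency: ω = 2π·f = 2π·148 = 929.9 rad/s.
Step 2 — Component impedances:
  R: Z = R = 150 Ω
  L: Z = jωL = j·929.9·0.000715 = 0 + j0.6649 Ω
Step 3 — Series combination: Z_total = R + L = 150 + j0.6649 Ω = 150∠0.3° Ω.

Z = 150 + j0.6649 Ω = 150∠0.3° Ω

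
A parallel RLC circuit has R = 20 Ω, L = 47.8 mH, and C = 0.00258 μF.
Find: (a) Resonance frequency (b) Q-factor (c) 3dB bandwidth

Step 1 — Resonance: ω₀ = 1/√(LC) = 1/√(0.0478·2.58e-09) = 9.005e+04 rad/s.
Step 2 — f₀ = ω₀/(2π) = 1.433e+04 Hz.
Step 3 — Parallel Q: Q = R/(ω₀L) = 20/(9.005e+04·0.0478) = 0.004646.
Step 4 — Bandwidth: Δω = ω₀/Q = 1.938e+07 rad/s; BW = Δω/(2π) = 3.084e+06 Hz.

(a) f₀ = 1.433e+04 Hz  (b) Q = 0.004646  (c) BW = 3.084e+06 Hz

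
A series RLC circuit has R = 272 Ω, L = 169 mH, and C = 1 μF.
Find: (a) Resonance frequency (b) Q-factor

Step 1 — Resonance condition Im(Z)=0 gives ω₀ = 1/√(LC).
Step 2 — ω₀ = 1/√(0.169·1e-06) = 2433 rad/s.
Step 3 — f₀ = ω₀/(2π) = 387.1 Hz.
Step 4 — Series Q: Q = ω₀L/R = 2433·0.169/272 = 1.511.

(a) f₀ = 387.1 Hz  (b) Q = 1.511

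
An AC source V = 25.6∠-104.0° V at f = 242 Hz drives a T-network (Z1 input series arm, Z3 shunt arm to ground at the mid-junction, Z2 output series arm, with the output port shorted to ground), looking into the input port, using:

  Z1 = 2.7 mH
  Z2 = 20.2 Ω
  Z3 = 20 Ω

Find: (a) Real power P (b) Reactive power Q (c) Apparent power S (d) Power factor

Step 1 — Angular frequency: ω = 2π·f = 2π·242 = 1521 rad/s.
Step 2 — Component impedances:
  Z1: Z = jωL = j·1521·0.0027 = 0 + j4.105 Ω
  Z2: Z = R = 20.2 Ω
  Z3: Z = R = 20 Ω
Step 3 — With the output port shorted to ground, the output series arm Z2 runs from the junction to ground; the shunt arm Z3 also runs from the junction to ground. They appear in parallel: Z3 || Z2 = 10.05 Ω.
Step 4 — Series with input arm Z1: Z_in = Z1 + (Z3 || Z2) = 10.05 + j4.105 Ω = 10.86∠22.2° Ω.
Step 5 — Source phasor: V = 25.6∠-104.0° V = -6.193 - j24.84 V.
Step 6 — Current: I = V / Z = -1.393 - j1.902 A = 2.358∠-126.2° A.
Step 7 — Complex power: S = V·I* = 55.89 + j22.83 VA.
Step 8 — Real power: P = Re(S) = 55.89 W.
Step 9 — Reactive power: Q = Im(S) = 22.83 VAR.
Step 10 — Apparent power: |S| = 60.37 VA.
Step 11 — Power factor: PF = P/|S| = 0.9257 (lagging).

(a) P = 55.89 W  (b) Q = 22.83 VAR  (c) S = 60.37 VA  (d) PF = 0.9257 (lagging)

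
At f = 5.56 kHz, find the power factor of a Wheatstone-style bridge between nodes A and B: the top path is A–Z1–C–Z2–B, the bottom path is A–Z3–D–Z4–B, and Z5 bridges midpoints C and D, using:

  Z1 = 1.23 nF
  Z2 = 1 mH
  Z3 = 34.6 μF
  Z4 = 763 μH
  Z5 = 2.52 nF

Step 1 — Angular frequency: ω = 2π·f = 2π·5560 = 3.493e+04 rad/s.
Step 2 — Component impedances:
  Z1: Z = 1/(jωC) = -j/(ω·C) = 0 - j2.327e+04 Ω
  Z2: Z = jωL = j·3.493e+04·0.001 = 0 + j34.93 Ω
  Z3: Z = 1/(jωC) = -j/(ω·C) = 0 - j0.8273 Ω
  Z4: Z = jωL = j·3.493e+04·0.000763 = 0 + j26.66 Ω
  Z5: Z = 1/(jωC) = -j/(ω·C) = 0 - j1.136e+04 Ω
Step 3 — Bridge requires nodal analysis (the Z5 bridge couples midpoints C and D, so the two paths cannot be reduced to a simple series/parallel combination). Setting node B to ground and injecting 1 A at node A, the 3-node admittance system at A, C, D solves to V_A = Z_AB = 0 + j25.92 Ω = 25.92∠90.0° Ω.
Step 4 — Power factor: PF = cos(φ) = Re(Z)/|Z| = 0/25.92 = 0.
Step 5 — Type: Im(Z) = 25.92 ⇒ lagging (phase φ = 90.0°).

PF = 0 (lagging, φ = 90.0°)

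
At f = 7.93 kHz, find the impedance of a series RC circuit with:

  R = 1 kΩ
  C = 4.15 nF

Step 1 — Angular frequency: ω = 2π·f = 2π·7930 = 4.983e+04 rad/s.
Step 2 — Component impedances:
  R: Z = R = 1000 Ω
  C: Z = 1/(jωC) = -j/(ω·C) = 0 - j4836 Ω
Step 3 — Series combination: Z_total = R + C = 1000 - j4836 Ω = 4938∠-78.3° Ω.

Z = 1000 - j4836 Ω = 4938∠-78.3° Ω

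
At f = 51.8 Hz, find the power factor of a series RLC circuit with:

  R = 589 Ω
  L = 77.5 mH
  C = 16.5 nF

Step 1 — Angular frequency: ω = 2π·f = 2π·51.8 = 325.5 rad/s.
Step 2 — Component impedances:
  R: Z = R = 589 Ω
  L: Z = jωL = j·325.5·0.0775 = 0 + j25.22 Ω
  C: Z = 1/(jωC) = -j/(ω·C) = 0 - j1.862e+05 Ω
Step 3 — Series combination: Z_total = R + L + C = 589 - j1.862e+05 Ω = 1.862e+05∠-89.8° Ω.
Step 4 — Power factor: PF = cos(φ) = Re(Z)/|Z| = 589/1.862e+05 = 0.003163.
Step 5 — Type: Im(Z) = -1.862e+05 ⇒ leading (phase φ = -89.8°).

PF = 0.003163 (leading, φ = -89.8°)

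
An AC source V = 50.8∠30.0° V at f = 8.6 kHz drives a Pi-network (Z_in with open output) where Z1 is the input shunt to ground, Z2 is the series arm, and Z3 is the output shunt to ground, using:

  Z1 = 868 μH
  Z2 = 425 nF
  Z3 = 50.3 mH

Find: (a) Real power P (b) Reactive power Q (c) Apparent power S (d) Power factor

Step 1 — Angular frequency: ω = 2π·f = 2π·8600 = 5.404e+04 rad/s.
Step 2 — Component impedances:
  Z1: Z = jωL = j·5.404e+04·0.000868 = 0 + j46.9 Ω
  Z2: Z = 1/(jωC) = -j/(ω·C) = 0 - j43.54 Ω
  Z3: Z = jωL = j·5.404e+04·0.0503 = 0 + j2718 Ω
Step 3 — With open output, the series arm Z2 and the output shunt Z3 appear in series to ground: Z2 + Z3 = 0 + j2674 Ω.
Step 4 — Parallel with input shunt Z1: Z_in = Z1 || (Z2 + Z3) = 0 + j46.09 Ω = 46.09∠90.0° Ω.
Step 5 — Source phasor: V = 50.8∠30.0° V = 43.99 + j25.4 V.
Step 6 — Current: I = V / Z = 0.551 - j0.9544 A = 1.102∠-60.0° A.
Step 7 — Complex power: S = V·I* = 0 + j55.99 VA.
Step 8 — Real power: P = Re(S) = 0 W.
Step 9 — Reactive power: Q = Im(S) = 55.99 VAR.
Step 10 — Apparent power: |S| = 55.99 VA.
Step 11 — Power factor: PF = P/|S| = 0 (lagging).

(a) P = 0 W  (b) Q = 55.99 VAR  (c) S = 55.99 VA  (d) PF = 0 (lagging)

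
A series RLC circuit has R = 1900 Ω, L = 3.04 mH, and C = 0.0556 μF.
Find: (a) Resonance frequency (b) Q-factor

Step 1 — Resonance condition Im(Z)=0 gives ω₀ = 1/√(LC).
Step 2 — ω₀ = 1/√(0.00304·5.56e-08) = 7.692e+04 rad/s.
Step 3 — f₀ = ω₀/(2π) = 1.224e+04 Hz.
Step 4 — Series Q: Q = ω₀L/R = 7.692e+04·0.00304/1900 = 0.1231.

(a) f₀ = 1.224e+04 Hz  (b) Q = 0.1231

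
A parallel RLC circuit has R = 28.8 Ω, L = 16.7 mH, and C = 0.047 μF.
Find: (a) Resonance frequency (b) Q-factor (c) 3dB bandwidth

Step 1 — Resonance: ω₀ = 1/√(LC) = 1/√(0.0167·4.7e-08) = 3.569e+04 rad/s.
Step 2 — f₀ = ω₀/(2π) = 5681 Hz.
Step 3 — Parallel Q: Q = R/(ω₀L) = 28.8/(3.569e+04·0.0167) = 0.04832.
Step 4 — Bandwidth: Δω = ω₀/Q = 7.388e+05 rad/s; BW = Δω/(2π) = 1.176e+05 Hz.

(a) f₀ = 5681 Hz  (b) Q = 0.04832  (c) BW = 1.176e+05 Hz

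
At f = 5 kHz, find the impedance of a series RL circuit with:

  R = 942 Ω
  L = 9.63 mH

Step 1 — Angular frequency: ω = 2π·f = 2π·5000 = 3.142e+04 rad/s.
Step 2 — Component impedances:
  R: Z = R = 942 Ω
  L: Z = jωL = j·3.142e+04·0.00963 = 0 + j302.5 Ω
Step 3 — Series combination: Z_total = R + L = 942 + j302.5 Ω = 989.4∠17.8° Ω.

Z = 942 + j302.5 Ω = 989.4∠17.8° Ω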